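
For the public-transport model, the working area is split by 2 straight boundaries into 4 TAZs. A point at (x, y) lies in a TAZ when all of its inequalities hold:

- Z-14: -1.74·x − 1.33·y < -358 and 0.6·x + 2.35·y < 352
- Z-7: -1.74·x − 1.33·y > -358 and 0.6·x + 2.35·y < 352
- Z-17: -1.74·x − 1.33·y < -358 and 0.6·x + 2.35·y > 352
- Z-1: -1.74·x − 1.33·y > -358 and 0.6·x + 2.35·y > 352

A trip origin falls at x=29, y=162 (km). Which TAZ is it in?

-1.74·29 − 1.33·162 = -265.920, which is > -358
0.6·29 + 2.35·162 = 398.100, which is > 352
This sign pattern matches Z-1.

Z-1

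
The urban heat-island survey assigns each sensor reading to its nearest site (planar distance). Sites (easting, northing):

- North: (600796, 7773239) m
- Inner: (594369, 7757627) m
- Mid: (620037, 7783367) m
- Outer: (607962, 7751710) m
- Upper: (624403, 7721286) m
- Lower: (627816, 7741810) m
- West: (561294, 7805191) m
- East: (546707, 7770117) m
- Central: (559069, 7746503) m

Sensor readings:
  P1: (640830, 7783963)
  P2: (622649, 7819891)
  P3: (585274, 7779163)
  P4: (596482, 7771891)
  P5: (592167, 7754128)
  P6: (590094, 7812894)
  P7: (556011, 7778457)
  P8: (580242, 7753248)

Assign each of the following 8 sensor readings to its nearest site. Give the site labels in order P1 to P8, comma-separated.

P1 → Mid (d²=432704065.00)
P2 → Mid (d²=1340825120.00)
P3 → North (d²=276026260.00)
P4 → North (d²=20427700.00)
P5 → Inner (d²=17091805.00)
P6 → West (d²=888776209.00)
P7 → East (d²=156120016.00)
P8 → Inner (d²=218747770.00)

Mid, Mid, North, North, Inner, West, East, Inner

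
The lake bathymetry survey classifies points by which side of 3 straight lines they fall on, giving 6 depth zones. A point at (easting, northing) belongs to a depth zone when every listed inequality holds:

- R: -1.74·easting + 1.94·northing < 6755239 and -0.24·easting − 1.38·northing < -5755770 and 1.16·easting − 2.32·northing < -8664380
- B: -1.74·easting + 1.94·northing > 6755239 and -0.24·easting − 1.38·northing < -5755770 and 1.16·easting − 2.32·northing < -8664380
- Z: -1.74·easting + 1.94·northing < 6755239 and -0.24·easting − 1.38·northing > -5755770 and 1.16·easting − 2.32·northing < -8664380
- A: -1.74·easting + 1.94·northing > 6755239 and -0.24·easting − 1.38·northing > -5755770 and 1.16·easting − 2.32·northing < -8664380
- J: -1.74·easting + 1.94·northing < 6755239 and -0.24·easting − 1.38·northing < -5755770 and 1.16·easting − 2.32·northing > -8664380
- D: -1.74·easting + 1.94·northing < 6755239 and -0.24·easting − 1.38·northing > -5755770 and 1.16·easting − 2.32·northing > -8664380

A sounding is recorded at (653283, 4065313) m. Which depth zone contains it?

-1.74·653283 + 1.94·4065313 = 6749994.800, which is < 6755239
-0.24·653283 − 1.38·4065313 = -5766919.860, which is < -5755770
1.16·653283 − 2.32·4065313 = -8673717.880, which is < -8664380
This sign pattern matches R.

R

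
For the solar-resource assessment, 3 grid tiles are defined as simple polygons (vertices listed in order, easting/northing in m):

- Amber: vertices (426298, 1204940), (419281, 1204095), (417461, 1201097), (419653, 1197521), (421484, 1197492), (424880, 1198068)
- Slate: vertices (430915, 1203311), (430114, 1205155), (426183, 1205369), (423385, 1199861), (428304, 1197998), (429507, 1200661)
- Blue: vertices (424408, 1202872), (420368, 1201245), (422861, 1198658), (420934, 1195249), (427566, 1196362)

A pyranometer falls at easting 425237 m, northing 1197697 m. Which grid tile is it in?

Blue

Cast a ray rightward from (425237, 1197697). For each polygon, the edges (by vertex number in listed order) whose endpoints lie on opposite sides of northing = 1197697, where each meets that height, and whether that is right or left of the point:
Amber: 3–4 at easting≈419545.1 (left), 5–6 at easting≈422692.6 (left) → 0 crossings.
Slate: no edge straddles that height → 0 crossings.
Blue: 3–4 at easting≈422317.8 (left), 5–1 at easting≈426918.4 (right) → 1 crossing.
Only Blue has an odd count, so the point is inside Blue.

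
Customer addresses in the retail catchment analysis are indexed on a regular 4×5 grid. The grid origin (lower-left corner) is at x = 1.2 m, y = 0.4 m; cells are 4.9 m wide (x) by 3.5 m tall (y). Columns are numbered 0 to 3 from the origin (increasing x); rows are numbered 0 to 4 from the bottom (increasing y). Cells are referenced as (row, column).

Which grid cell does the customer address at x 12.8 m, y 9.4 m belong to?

(2, 2)

Column index: ⌊(12.8 − 1.2) / 4.9⌋ = ⌊2.367⌋ = 2
Row offset from origin: ⌊(9.4 − 0.4) / 3.5⌋ = ⌊2.571⌋ = 2 → row 2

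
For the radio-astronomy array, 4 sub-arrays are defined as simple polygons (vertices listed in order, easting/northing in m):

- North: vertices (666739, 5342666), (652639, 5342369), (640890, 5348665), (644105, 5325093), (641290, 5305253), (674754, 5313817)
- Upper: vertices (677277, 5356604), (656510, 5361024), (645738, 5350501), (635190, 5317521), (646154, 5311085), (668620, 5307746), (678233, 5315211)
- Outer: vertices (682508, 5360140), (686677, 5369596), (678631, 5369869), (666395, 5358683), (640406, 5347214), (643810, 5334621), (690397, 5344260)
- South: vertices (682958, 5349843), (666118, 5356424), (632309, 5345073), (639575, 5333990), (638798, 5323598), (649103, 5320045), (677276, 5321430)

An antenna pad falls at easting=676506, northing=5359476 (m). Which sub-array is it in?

Cast a ray rightward from (676506, 5359476). For each polygon, the edges (by vertex number in listed order) whose endpoints lie on opposite sides of northing = 5359476, where each meets that height, and whether that is right or left of the point:
North: no edge straddles that height → 0 crossings.
Upper: 1–2 at easting≈663783.1 (left), 2–3 at easting≈654925.4 (left) → 0 crossings.
Outer: 3–4 at easting≈667262.4 (left), 7–1 at easting≈682837.9 (right) → 1 crossing.
South: no edge straddles that height → 0 crossings.
Only Outer has an odd count, so the point is inside Outer.

Outer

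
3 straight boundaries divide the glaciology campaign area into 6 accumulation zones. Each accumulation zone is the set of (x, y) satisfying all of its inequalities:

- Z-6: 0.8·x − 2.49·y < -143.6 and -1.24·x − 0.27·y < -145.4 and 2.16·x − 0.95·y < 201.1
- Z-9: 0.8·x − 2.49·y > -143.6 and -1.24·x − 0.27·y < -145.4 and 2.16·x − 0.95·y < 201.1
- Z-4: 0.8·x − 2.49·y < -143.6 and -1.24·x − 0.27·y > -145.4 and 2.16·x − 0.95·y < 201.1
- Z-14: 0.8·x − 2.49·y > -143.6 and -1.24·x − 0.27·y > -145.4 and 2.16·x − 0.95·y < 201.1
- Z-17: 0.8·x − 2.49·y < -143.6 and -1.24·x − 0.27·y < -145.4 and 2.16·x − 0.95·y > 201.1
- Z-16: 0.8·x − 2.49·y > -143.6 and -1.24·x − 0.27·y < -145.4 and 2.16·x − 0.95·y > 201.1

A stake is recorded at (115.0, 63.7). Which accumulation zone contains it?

Z-9

0.8·115.0 − 2.49·63.7 = -66.613, which is > -143.6
-1.24·115.0 − 0.27·63.7 = -159.799, which is < -145.4
2.16·115.0 − 0.95·63.7 = 187.885, which is < 201.1
This sign pattern matches Z-9.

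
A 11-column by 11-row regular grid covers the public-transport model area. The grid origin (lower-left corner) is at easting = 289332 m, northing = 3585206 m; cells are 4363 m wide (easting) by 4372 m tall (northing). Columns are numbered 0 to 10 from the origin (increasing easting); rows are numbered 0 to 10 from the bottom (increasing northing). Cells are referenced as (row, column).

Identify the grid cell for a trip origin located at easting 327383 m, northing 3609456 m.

(5, 8)

Column index: ⌊(327383 − 289332) / 4363⌋ = ⌊8.721⌋ = 8
Row offset from origin: ⌊(3609456 − 3585206) / 4372⌋ = ⌊5.547⌋ = 5 → row 5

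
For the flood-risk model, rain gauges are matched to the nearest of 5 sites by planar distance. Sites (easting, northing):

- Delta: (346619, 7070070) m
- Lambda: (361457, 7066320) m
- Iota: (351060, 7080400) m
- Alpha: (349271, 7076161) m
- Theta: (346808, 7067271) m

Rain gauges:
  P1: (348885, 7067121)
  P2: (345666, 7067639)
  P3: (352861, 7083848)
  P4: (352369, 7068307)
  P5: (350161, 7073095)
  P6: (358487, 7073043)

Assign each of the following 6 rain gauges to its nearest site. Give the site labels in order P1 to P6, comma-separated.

P1 → Theta (d²=4336429.00)
P2 → Theta (d²=1439588.00)
P3 → Iota (d²=15132305.00)
P4 → Theta (d²=31998017.00)
P5 → Alpha (d²=10192456.00)
P6 → Lambda (d²=54019629.00)

Theta, Theta, Iota, Theta, Alpha, Lambda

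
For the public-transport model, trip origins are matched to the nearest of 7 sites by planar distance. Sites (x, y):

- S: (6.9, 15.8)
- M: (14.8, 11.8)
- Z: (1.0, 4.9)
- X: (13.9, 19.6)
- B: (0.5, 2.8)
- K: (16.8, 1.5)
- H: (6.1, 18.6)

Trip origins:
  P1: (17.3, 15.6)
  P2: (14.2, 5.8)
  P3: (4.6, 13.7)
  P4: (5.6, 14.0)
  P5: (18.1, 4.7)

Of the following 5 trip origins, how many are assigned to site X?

0

P1 → M
P2 → K
P3 → S
P4 → S
P5 → K
0 of the 5 go to X.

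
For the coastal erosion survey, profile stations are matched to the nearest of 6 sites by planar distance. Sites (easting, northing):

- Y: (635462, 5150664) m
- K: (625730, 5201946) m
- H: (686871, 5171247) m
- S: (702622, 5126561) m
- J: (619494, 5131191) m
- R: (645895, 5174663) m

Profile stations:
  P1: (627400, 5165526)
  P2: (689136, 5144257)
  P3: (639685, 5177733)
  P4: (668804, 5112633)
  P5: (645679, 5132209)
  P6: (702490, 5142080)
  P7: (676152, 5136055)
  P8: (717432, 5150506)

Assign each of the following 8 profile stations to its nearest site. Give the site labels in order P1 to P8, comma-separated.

P1 → Y (d²=285874888.00)
P2 → S (d²=495020612.00)
P3 → R (d²=47989000.00)
P4 → S (d²=1337646308.00)
P5 → Y (d²=444974114.00)
P6 → S (d²=240856785.00)
P7 → S (d²=790796936.00)
P8 → S (d²=792699125.00)

Y, S, R, S, Y, S, S, S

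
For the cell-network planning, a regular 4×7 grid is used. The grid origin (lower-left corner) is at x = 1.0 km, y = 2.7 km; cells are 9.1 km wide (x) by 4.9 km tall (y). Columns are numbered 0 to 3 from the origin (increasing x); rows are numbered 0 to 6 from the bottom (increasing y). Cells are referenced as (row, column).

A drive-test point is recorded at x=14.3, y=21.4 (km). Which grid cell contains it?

Column index: ⌊(14.3 − 1.0) / 9.1⌋ = ⌊1.462⌋ = 1
Row offset from origin: ⌊(21.4 − 2.7) / 4.9⌋ = ⌊3.816⌋ = 3 → row 3

(3, 1)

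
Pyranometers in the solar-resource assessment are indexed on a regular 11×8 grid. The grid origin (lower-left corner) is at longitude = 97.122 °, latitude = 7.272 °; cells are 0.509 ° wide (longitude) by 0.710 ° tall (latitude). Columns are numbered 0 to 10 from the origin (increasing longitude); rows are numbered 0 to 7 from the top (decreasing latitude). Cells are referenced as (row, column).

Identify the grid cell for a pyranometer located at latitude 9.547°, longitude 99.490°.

(4, 4)

Column index: ⌊(99.490 − 97.122) / 0.509⌋ = ⌊4.652⌋ = 4
Row offset from origin: ⌊(9.547 − 7.272) / 0.710⌋ = ⌊3.204⌋ = 3 → row 4 (counted from top)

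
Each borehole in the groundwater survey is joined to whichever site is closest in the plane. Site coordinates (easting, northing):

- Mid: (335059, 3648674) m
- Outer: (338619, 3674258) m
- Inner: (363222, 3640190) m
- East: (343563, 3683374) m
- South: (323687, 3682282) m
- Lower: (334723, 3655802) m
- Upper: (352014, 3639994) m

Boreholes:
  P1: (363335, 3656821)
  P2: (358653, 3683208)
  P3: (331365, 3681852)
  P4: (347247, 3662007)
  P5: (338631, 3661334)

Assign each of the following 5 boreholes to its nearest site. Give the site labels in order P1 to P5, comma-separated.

Inner, East, South, Lower, Lower

P1 → Inner (d²=276602930.00)
P2 → East (d²=227735656.00)
P3 → South (d²=59136584.00)
P4 → Lower (d²=195352601.00)
P5 → Lower (d²=45875488.00)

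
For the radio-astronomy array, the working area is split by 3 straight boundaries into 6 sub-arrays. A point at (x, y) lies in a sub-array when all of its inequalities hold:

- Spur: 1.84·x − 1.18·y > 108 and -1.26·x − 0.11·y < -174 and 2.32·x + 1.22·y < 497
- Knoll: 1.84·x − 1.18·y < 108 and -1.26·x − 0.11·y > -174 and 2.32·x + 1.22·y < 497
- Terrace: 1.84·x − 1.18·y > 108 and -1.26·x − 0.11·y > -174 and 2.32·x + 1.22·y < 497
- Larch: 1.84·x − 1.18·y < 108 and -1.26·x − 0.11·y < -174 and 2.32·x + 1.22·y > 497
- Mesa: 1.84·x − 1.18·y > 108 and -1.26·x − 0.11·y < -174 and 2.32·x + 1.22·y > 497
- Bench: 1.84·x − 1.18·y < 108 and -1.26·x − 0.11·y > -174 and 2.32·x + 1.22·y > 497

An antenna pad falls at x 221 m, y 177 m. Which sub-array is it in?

Mesa

1.84·221 − 1.18·177 = 197.780, which is > 108
-1.26·221 − 0.11·177 = -297.930, which is < -174
2.32·221 + 1.22·177 = 728.660, which is > 497
This sign pattern matches Mesa.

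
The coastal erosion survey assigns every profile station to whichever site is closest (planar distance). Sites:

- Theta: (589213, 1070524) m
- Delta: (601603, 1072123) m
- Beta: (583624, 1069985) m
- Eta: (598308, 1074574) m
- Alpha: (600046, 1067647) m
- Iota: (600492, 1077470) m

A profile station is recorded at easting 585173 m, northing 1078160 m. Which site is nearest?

Beta

Squared distances to each site:
Theta: 74630096.000; Delta: 306390269.000; Beta: 69230026.000; Eta: 185387621.000; Alpha: 331729298.000; Iota: 235147861.000.
Minimum at Beta.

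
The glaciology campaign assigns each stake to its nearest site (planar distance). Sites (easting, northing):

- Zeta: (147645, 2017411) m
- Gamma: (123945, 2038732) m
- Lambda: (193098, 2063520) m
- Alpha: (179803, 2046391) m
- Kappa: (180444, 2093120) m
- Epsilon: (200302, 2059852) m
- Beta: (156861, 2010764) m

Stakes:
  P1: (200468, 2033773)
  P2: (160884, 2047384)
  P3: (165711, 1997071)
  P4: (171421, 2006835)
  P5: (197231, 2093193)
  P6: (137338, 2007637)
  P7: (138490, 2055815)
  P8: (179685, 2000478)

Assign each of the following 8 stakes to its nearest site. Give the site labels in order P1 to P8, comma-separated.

P1 → Alpha (d²=586256149.00)
P2 → Alpha (d²=358914610.00)
P3 → Beta (d²=265820749.00)
P4 → Beta (d²=227430641.00)
P5 → Kappa (d²=281808698.00)
P6 → Zeta (d²=201765325.00)
P7 → Gamma (d²=503385914.00)
P8 → Beta (d²=626736772.00)

Alpha, Alpha, Beta, Beta, Kappa, Zeta, Gamma, Beta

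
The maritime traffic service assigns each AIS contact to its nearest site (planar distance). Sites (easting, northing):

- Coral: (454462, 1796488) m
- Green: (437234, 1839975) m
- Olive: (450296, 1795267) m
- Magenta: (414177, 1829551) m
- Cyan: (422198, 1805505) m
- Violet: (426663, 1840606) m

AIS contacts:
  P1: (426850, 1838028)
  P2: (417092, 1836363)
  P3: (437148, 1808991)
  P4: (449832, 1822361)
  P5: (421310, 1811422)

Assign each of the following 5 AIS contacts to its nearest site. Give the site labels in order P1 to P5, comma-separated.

Violet, Magenta, Cyan, Green, Cyan

P1 → Violet (d²=6681053.00)
P2 → Magenta (d²=54900569.00)
P3 → Cyan (d²=235654696.00)
P4 → Green (d²=468962600.00)
P5 → Cyan (d²=35799433.00)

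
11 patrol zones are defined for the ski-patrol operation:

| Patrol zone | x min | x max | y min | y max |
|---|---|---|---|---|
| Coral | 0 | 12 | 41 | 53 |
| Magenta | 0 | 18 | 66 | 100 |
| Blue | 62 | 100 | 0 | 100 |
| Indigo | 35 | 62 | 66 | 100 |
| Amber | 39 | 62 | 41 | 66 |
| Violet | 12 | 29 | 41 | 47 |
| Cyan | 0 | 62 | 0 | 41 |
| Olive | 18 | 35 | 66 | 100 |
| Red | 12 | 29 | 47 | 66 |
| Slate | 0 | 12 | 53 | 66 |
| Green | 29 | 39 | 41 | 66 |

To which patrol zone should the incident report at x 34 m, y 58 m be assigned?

The point has x = 34 and y = 58.
Only Green satisfies 29 ≤ x ≤ 39 and 41 ≤ y ≤ 66.

Green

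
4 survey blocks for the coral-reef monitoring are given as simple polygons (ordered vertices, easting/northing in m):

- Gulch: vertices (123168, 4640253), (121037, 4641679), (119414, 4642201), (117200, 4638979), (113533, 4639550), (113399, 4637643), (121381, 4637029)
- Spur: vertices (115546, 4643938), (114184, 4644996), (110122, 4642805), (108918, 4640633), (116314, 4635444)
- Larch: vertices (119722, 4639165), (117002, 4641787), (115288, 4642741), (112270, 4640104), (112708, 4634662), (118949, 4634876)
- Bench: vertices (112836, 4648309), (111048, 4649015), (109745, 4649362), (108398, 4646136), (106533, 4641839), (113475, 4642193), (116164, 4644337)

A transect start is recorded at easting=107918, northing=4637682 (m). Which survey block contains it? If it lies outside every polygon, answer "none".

Cast a ray rightward from (107918, 4637682). For each polygon, the edges (by vertex number in listed order) whose endpoints lie on opposite sides of northing = 4637682, where each meets that height, and whether that is right or left of the point:
Gulch: 5–6 at easting≈113401.7 (right), 7–1 at easting≈121742.9 (right) → 2 crossings.
Spur: 4–5 at easting≈113124.1 (right), 5–1 at easting≈116111.6 (right) → 2 crossings.
Larch: 4–5 at easting≈112464.9 (right), 6–1 at easting≈119454.7 (right) → 2 crossings.
Bench: no edge straddles that height → 0 crossings.
All counts are even, so the point lies outside every listed polygon.

none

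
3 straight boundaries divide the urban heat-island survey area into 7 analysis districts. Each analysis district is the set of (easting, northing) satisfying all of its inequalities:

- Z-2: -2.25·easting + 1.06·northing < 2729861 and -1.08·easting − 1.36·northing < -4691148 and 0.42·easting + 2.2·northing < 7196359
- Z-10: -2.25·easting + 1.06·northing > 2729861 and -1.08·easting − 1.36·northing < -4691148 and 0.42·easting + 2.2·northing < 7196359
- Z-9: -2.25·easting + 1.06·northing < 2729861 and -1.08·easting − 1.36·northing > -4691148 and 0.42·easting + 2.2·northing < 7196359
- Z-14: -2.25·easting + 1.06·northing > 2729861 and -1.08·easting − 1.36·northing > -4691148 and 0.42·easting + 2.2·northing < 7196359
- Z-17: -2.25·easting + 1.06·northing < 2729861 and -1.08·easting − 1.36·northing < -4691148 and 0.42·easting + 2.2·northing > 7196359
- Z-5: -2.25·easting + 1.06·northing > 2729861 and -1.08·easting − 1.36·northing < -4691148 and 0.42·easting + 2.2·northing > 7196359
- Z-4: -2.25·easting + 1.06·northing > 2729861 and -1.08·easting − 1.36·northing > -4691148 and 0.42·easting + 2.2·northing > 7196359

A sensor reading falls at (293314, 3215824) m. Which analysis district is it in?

-2.25·293314 + 1.06·3215824 = 2748816.940, which is > 2729861
-1.08·293314 − 1.36·3215824 = -4690299.760, which is > -4691148
0.42·293314 + 2.2·3215824 = 7198004.680, which is > 7196359
This sign pattern matches Z-4.

Z-4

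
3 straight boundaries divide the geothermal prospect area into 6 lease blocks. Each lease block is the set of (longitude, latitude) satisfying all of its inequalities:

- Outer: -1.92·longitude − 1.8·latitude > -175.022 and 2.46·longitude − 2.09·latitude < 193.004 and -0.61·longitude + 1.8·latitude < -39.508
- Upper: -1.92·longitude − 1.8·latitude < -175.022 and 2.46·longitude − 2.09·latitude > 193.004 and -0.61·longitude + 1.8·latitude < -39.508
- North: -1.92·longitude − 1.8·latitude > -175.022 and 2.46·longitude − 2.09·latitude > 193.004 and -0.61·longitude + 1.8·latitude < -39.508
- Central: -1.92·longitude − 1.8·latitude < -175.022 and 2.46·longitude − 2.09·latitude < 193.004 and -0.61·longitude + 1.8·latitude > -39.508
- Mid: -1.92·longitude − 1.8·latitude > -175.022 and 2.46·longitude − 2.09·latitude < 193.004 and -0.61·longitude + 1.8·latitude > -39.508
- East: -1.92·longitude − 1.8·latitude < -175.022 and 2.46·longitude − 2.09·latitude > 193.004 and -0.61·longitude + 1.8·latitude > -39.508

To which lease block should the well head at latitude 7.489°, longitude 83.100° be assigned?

Mid

-1.92·83.100 − 1.8·7.489 = -173.032, which is > -175.022
2.46·83.100 − 2.09·7.489 = 188.774, which is < 193.004
-0.61·83.100 + 1.8·7.489 = -37.211, which is > -39.508
This sign pattern matches Mid.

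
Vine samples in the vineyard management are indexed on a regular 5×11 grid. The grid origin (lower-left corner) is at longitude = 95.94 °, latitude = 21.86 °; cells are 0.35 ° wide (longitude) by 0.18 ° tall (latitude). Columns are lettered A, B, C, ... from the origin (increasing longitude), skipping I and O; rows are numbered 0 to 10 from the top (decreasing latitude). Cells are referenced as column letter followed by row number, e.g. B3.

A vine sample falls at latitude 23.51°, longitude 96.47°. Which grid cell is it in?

B1

Column index: ⌊(96.47 − 95.94) / 0.35⌋ = ⌊1.514⌋ = 1 → column B
Row offset from origin: ⌊(23.51 − 21.86) / 0.18⌋ = ⌊9.167⌋ = 9 → row 1 (counted from top)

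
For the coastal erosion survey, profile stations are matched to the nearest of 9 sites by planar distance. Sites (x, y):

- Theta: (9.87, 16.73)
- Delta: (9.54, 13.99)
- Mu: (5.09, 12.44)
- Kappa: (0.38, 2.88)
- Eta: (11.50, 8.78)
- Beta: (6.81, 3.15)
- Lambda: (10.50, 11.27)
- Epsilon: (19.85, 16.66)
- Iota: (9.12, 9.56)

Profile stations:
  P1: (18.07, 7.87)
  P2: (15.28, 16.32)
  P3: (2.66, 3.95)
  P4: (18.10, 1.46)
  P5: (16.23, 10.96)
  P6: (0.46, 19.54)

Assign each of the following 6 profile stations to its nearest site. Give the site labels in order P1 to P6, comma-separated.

P1 → Eta (d²=43.99)
P2 → Epsilon (d²=21.00)
P3 → Kappa (d²=6.34)
P4 → Eta (d²=97.14)
P5 → Eta (d²=27.13)
P6 → Mu (d²=71.85)

Eta, Epsilon, Kappa, Eta, Eta, Mu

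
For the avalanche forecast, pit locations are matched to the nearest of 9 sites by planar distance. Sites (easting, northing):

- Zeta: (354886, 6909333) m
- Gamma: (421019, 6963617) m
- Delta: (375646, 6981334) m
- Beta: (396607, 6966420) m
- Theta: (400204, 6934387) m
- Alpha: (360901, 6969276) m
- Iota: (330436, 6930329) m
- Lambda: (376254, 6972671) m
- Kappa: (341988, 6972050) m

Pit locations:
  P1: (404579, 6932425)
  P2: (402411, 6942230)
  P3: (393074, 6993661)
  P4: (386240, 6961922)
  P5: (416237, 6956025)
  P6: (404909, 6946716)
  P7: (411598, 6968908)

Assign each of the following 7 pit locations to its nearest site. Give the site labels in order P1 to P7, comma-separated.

Theta, Theta, Delta, Beta, Gamma, Theta, Gamma

P1 → Theta (d²=22990069.00)
P2 → Theta (d²=66383498.00)
P3 → Delta (d²=455690113.00)
P4 → Beta (d²=127706693.00)
P5 → Gamma (d²=80505988.00)
P6 → Theta (d²=174141266.00)
P7 → Gamma (d²=116749922.00)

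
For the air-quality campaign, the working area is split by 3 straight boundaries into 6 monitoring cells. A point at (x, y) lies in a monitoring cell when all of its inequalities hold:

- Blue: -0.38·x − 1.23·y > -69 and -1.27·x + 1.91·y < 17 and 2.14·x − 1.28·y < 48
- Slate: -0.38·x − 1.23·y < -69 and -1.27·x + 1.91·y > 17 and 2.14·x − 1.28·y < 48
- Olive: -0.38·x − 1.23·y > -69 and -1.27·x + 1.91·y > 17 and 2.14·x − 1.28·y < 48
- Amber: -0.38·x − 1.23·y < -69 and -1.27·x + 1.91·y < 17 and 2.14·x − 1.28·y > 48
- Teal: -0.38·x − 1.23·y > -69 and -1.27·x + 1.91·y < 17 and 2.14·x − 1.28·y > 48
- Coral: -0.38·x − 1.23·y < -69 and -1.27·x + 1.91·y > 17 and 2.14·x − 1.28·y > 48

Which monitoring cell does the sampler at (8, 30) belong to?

Olive

-0.38·8 − 1.23·30 = -39.940, which is > -69
-1.27·8 + 1.91·30 = 47.140, which is > 17
2.14·8 − 1.28·30 = -21.280, which is < 48
This sign pattern matches Olive.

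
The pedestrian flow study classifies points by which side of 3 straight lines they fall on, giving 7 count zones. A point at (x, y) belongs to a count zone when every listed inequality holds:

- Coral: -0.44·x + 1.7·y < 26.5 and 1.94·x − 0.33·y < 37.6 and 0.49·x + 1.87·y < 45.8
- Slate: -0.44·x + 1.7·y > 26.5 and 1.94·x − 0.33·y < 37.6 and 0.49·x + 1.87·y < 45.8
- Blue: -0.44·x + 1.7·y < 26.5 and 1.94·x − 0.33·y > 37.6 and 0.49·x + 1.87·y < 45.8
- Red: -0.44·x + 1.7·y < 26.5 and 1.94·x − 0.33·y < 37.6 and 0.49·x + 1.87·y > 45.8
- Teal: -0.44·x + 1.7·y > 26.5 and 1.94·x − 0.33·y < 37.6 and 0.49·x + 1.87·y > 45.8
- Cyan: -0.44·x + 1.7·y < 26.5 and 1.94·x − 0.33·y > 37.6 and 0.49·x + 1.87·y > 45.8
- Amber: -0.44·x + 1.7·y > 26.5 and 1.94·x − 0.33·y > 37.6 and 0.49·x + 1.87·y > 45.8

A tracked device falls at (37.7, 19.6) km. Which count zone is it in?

Cyan

-0.44·37.7 + 1.7·19.6 = 16.732, which is < 26.5
1.94·37.7 − 0.33·19.6 = 66.670, which is > 37.6
0.49·37.7 + 1.87·19.6 = 55.125, which is > 45.8
This sign pattern matches Cyan.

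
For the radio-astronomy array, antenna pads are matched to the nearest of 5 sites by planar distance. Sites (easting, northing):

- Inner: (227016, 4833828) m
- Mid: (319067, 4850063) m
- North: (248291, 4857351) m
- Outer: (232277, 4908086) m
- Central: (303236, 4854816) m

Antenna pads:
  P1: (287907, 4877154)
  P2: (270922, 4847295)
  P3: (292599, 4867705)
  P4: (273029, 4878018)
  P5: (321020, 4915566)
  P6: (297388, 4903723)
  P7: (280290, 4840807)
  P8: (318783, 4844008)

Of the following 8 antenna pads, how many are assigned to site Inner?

0

P1 → Central
P2 → North
P3 → Central
P4 → North
P5 → Central
P6 → Central
P7 → Central
P8 → Mid
0 of the 8 go to Inner.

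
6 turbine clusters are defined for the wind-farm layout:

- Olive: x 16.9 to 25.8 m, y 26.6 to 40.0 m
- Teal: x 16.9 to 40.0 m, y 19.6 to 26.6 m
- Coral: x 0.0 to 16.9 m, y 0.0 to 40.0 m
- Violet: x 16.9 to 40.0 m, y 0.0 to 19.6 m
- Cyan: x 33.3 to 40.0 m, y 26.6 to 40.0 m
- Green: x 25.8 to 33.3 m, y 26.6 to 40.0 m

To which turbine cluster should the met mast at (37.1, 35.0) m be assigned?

Cyan

The point has x = 37.1 and y = 35.0.
Only Cyan satisfies 33.3 ≤ x ≤ 40.0 and 26.6 ≤ y ≤ 40.0.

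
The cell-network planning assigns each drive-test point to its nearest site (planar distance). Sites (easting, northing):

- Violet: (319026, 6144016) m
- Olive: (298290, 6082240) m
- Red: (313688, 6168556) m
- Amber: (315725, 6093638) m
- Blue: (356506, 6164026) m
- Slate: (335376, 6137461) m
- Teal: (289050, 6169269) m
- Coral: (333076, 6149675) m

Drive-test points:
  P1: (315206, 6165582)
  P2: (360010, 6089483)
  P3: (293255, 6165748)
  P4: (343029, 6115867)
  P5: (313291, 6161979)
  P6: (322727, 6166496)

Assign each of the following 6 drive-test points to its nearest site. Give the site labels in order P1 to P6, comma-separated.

P1 → Red (d²=11149000.00)
P2 → Amber (d²=1978425250.00)
P3 → Teal (d²=30079466.00)
P4 → Slate (d²=524869245.00)
P5 → Red (d²=43414538.00)
P6 → Red (d²=85947121.00)

Red, Amber, Teal, Slate, Red, Red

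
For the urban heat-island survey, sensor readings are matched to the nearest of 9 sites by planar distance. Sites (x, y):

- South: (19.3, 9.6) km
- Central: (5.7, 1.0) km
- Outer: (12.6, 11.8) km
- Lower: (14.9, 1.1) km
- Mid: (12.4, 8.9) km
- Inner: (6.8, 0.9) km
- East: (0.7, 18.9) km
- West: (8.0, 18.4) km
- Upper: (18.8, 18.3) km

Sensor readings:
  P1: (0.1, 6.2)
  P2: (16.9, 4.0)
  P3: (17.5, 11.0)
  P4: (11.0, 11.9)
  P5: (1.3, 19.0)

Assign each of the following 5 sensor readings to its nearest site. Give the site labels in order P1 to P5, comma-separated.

P1 → Central (d²=58.40)
P2 → Lower (d²=12.41)
P3 → South (d²=5.20)
P4 → Outer (d²=2.57)
P5 → East (d²=0.37)

Central, Lower, South, Outer, East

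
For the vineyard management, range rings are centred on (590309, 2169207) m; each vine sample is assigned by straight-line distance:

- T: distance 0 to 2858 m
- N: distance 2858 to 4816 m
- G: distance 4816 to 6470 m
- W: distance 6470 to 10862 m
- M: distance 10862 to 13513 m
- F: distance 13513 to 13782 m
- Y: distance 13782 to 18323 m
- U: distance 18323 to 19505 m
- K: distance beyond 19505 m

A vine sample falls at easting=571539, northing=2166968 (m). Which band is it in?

Distance = √((571539−590309)² + (2166968−2169207)²) = √(352312900.000 + 5013121.000) = 18903.069 m.
18323 ≤ 18903.069 < 19505 → U.

U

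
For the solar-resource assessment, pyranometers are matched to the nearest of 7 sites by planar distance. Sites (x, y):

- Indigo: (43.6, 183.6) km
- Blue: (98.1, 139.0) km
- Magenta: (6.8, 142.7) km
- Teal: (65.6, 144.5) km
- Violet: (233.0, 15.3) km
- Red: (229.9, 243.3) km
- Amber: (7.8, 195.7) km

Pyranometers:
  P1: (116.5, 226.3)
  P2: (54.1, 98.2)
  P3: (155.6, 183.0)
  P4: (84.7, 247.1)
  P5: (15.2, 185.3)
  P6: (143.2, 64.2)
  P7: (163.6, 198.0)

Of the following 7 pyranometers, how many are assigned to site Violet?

P1 → Indigo
P2 → Teal
P3 → Blue
P4 → Indigo
P5 → Amber
P6 → Blue
P7 → Red
0 of the 7 go to Violet.

0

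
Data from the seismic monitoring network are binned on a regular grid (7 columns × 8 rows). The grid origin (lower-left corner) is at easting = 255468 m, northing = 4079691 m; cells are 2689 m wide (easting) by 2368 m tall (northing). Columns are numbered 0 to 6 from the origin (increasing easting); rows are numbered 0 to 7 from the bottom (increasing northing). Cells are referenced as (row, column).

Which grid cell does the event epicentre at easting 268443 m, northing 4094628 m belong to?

(6, 4)

Column index: ⌊(268443 − 255468) / 2689⌋ = ⌊4.825⌋ = 4
Row offset from origin: ⌊(4094628 − 4079691) / 2368⌋ = ⌊6.308⌋ = 6 → row 6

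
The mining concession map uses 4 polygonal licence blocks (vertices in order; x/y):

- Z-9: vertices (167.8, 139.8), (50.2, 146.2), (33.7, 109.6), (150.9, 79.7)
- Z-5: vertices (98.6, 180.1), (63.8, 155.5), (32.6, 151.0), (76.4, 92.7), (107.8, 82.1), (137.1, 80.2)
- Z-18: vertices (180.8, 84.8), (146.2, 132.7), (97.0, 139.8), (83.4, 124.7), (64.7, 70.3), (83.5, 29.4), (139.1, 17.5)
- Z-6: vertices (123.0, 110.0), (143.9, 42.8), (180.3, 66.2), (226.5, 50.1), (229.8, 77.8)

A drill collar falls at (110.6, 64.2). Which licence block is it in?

Cast a ray rightward from (110.6, 64.2). For each polygon, the edges (by vertex number in listed order) whose endpoints lie on opposite sides of y = 64.2, where each meets that height, and whether that is right or left of the point:
Z-9: no edge straddles that height → 0 crossings.
Z-5: no edge straddles that height → 0 crossings.
Z-18: 5–6 at x≈67.50 (left), 7–1 at x≈168.04 (right) → 1 crossing.
Z-6: 1–2 at x≈137.24 (right), 2–3 at x≈177.19 (right), 3–4 at x≈186.04 (right), 4–5 at x≈228.18 (right) → 4 crossings.
Only Z-18 has an odd count, so the point is inside Z-18.

Z-18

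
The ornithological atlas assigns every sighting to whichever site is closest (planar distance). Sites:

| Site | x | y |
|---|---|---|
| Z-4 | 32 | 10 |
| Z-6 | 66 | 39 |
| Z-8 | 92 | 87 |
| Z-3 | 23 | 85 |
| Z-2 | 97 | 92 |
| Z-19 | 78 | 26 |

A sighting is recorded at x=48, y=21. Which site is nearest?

Squared distances to each site:
Z-4: 377.000; Z-6: 648.000; Z-8: 6292.000; Z-3: 4721.000; Z-2: 7442.000; Z-19: 925.000.
Minimum at Z-4.

Z-4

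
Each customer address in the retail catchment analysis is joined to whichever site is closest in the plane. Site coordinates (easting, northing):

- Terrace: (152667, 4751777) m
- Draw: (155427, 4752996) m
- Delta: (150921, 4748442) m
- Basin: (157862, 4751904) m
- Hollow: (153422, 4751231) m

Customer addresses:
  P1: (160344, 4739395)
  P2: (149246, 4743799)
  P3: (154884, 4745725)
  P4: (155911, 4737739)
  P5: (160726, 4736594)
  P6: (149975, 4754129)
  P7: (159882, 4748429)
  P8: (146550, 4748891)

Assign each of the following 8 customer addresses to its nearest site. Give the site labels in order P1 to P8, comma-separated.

Basin, Delta, Delta, Delta, Delta, Terrace, Basin, Delta

P1 → Basin (d²=162635405.00)
P2 → Delta (d²=24363074.00)
P3 → Delta (d²=23087458.00)
P4 → Delta (d²=139454309.00)
P5 → Delta (d²=236513129.00)
P6 → Terrace (d²=12778768.00)
P7 → Basin (d²=16156025.00)
P8 → Delta (d²=19307242.00)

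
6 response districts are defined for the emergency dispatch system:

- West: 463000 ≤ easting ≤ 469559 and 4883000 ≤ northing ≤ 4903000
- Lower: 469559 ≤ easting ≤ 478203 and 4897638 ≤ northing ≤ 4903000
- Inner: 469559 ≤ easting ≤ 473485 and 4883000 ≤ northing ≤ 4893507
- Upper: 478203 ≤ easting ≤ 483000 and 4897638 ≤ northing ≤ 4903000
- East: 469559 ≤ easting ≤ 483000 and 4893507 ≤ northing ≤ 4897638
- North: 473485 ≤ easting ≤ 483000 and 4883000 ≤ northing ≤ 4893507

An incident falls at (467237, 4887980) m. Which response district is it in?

West

The point has easting = 467237 and northing = 4887980.
Only West satisfies 463000 ≤ easting ≤ 469559 and 4883000 ≤ northing ≤ 4903000.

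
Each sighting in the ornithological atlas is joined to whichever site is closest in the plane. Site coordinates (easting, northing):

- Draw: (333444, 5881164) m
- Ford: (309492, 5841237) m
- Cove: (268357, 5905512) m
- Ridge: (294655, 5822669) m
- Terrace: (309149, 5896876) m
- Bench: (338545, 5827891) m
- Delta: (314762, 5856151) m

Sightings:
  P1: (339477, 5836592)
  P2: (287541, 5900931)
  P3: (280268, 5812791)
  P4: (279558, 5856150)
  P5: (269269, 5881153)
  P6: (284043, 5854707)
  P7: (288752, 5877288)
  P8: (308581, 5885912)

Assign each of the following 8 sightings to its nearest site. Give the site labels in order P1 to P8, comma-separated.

Bench, Cove, Ridge, Ford, Cove, Ford, Terrace, Terrace

P1 → Bench (d²=76576025.00)
P2 → Cove (d²=389011417.00)
P3 → Ridge (d²=304560653.00)
P4 → Ford (d²=1118441925.00)
P5 → Cove (d²=594192625.00)
P6 → Ford (d²=829092501.00)
P7 → Terrace (d²=799727353.00)
P8 → Terrace (d²=120531920.00)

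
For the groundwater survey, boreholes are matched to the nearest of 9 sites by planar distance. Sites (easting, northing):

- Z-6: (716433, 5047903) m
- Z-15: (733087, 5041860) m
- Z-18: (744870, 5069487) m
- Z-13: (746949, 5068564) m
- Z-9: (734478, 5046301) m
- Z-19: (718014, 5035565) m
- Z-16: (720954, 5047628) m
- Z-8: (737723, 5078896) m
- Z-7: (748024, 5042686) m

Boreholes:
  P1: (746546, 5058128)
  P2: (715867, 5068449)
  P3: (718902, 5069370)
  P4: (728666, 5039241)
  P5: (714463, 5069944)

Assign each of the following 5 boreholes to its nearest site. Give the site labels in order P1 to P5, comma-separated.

P1 → Z-13 (d²=109072505.00)
P2 → Z-6 (d²=422458472.00)
P3 → Z-8 (d²=444974717.00)
P4 → Z-15 (d²=26404402.00)
P5 → Z-6 (d²=489686581.00)

Z-13, Z-6, Z-8, Z-15, Z-6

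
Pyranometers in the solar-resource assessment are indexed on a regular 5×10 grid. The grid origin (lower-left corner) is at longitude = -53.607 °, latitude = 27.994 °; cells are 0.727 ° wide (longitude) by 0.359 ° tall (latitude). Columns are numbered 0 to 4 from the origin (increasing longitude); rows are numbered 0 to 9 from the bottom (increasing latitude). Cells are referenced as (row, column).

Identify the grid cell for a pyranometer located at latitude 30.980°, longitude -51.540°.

Column index: ⌊(-51.540 − -53.607) / 0.727⌋ = ⌊2.843⌋ = 2
Row offset from origin: ⌊(30.980 − 27.994) / 0.359⌋ = ⌊8.318⌋ = 8 → row 8

(8, 2)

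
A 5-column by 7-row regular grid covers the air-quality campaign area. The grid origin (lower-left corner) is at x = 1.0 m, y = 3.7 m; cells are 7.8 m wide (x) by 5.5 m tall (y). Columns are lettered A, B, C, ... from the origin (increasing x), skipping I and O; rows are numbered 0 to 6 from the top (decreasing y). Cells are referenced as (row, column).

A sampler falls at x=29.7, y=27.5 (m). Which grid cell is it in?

Column index: ⌊(29.7 − 1.0) / 7.8⌋ = ⌊3.679⌋ = 3 → column D
Row offset from origin: ⌊(27.5 − 3.7) / 5.5⌋ = ⌊4.327⌋ = 4 → row 2 (counted from top)

(2, D)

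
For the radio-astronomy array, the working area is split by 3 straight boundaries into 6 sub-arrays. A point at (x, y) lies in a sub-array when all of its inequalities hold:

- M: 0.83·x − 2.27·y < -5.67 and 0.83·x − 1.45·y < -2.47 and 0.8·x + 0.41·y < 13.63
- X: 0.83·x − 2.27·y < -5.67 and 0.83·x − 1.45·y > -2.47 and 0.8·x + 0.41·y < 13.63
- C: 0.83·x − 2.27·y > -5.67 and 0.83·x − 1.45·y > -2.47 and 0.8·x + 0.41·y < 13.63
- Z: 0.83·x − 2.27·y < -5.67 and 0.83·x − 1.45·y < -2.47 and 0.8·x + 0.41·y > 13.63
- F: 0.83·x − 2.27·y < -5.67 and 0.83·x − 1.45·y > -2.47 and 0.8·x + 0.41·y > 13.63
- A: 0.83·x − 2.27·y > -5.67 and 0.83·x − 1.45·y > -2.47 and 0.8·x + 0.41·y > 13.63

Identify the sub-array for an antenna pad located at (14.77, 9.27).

F

0.83·14.77 − 2.27·9.27 = -8.784, which is < -5.67
0.83·14.77 − 1.45·9.27 = -1.182, which is > -2.47
0.8·14.77 + 0.41·9.27 = 15.617, which is > 13.63
This sign pattern matches F.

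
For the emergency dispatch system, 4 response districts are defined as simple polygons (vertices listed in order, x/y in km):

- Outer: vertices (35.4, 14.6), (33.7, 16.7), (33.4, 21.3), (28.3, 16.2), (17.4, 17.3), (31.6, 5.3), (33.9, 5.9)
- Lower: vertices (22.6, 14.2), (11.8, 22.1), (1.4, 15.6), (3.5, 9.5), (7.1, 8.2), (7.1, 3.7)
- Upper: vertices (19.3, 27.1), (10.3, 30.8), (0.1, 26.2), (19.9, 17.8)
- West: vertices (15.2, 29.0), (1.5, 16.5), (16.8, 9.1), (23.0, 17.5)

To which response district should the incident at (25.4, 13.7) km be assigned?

Outer

Cast a ray rightward from (25.4, 13.7). For each polygon, the edges (by vertex number in listed order) whose endpoints lie on opposite sides of y = 13.7, where each meets that height, and whether that is right or left of the point:
Outer: 5–6 at x≈21.66 (left), 7–1 at x≈35.24 (right) → 1 crossing.
Lower: 3–4 at x≈2.05 (left), 6–1 at x≈21.86 (left) → 0 crossings.
Upper: no edge straddles that height → 0 crossings.
West: 2–3 at x≈7.29 (left), 3–4 at x≈20.20 (left) → 0 crossings.
Only Outer has an odd count, so the point is inside Outer.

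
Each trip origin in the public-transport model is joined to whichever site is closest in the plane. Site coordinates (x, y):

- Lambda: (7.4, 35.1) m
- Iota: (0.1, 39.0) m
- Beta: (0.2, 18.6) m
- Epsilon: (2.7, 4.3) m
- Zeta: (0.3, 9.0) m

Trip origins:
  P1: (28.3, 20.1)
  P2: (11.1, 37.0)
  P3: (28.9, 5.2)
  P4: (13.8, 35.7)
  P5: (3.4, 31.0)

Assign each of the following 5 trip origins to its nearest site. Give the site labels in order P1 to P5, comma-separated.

Lambda, Lambda, Epsilon, Lambda, Lambda

P1 → Lambda (d²=661.81)
P2 → Lambda (d²=17.30)
P3 → Epsilon (d²=687.25)
P4 → Lambda (d²=41.32)
P5 → Lambda (d²=32.81)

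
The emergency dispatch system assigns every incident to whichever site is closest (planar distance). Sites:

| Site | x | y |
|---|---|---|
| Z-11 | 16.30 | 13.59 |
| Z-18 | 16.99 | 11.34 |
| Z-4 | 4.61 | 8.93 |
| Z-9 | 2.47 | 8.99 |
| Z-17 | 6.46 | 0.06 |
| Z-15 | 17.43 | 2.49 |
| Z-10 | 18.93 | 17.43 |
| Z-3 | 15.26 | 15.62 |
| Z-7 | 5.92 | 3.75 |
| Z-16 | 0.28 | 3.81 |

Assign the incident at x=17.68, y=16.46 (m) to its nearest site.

Z-10

Squared distances to each site:
Z-11: 10.141; Z-18: 26.691; Z-4: 227.526; Z-9: 287.145; Z-17: 394.848; Z-15: 195.223; Z-10: 2.503; Z-3: 6.562; Z-7: 299.842; Z-16: 462.782.
Minimum at Z-10.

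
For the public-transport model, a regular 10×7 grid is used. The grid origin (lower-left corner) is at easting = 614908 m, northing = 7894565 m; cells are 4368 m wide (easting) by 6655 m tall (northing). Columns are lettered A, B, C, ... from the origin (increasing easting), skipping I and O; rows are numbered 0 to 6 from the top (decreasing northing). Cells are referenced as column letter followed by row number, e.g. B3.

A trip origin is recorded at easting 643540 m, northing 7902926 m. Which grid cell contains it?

G5

Column index: ⌊(643540 − 614908) / 4368⌋ = ⌊6.555⌋ = 6 → column G
Row offset from origin: ⌊(7902926 − 7894565) / 6655⌋ = ⌊1.256⌋ = 1 → row 5 (counted from top)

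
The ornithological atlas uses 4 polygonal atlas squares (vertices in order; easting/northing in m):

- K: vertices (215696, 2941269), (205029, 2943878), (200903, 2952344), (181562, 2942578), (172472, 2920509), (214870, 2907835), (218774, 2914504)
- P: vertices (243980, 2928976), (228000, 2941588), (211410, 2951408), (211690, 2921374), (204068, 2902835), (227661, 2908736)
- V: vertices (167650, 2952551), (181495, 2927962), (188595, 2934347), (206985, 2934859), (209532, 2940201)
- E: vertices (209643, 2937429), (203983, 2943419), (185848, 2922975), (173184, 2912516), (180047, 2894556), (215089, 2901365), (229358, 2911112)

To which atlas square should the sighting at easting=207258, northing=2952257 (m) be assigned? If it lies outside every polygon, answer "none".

none

Cast a ray rightward from (207258, 2952257). For each polygon, the edges (by vertex number in listed order) whose endpoints lie on opposite sides of northing = 2952257, where each meets that height, and whether that is right or left of the point:
K: 2–3 at easting≈200945.4 (left), 3–4 at easting≈200730.7 (left) → 0 crossings.
P: no edge straddles that height → 0 crossings.
V: 1–2 at easting≈167815.5 (left), 5–1 at easting≈168647.0 (left) → 0 crossings.
E: no edge straddles that height → 0 crossings.
All counts are even, so the point lies outside every listed polygon.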